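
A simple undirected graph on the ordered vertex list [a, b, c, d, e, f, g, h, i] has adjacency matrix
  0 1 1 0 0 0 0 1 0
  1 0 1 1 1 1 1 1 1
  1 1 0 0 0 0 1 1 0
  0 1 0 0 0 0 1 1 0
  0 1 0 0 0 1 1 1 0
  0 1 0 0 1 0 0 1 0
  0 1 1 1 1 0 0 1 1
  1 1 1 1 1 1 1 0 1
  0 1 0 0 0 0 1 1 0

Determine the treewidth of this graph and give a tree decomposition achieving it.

Each bag holds 4 vertices, so the decomposition has width 3, which upper-bounds the treewidth. On the other hand G contains the 4-clique {b, d, g, h}. A clique must lie in a single bag of any decomposition, so no decomposition can have width below 3. Combining the bounds, tw(G) = 3.

Treewidth 3.
One optimal decomposition is:
Bags: B1 = {b, e, g, h}  B2 = {b, e, f, h}  B3 = {b, g, h, i}  B4 = {b, d, g, h}  B5 = {b, c, g, h}  B6 = {a, b, c, h}
Tree: B1–B2, B1–B3, B1–B4, B3–B5, B5–B6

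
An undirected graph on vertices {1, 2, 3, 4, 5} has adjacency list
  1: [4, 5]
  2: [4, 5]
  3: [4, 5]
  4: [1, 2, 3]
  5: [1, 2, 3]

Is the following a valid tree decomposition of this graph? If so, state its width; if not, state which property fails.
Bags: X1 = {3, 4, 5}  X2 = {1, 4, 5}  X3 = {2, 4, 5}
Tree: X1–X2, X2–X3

Checking the three conditions: (i) the bags cover all of {1, 2, 3, 4, 5}; (ii) for each edge, some bag contains both endpoints; (iii) the bags containing any fixed vertex form a subtree. All hold, so the decomposition is valid with width 3 − 1 = 2.

Yes; width 2.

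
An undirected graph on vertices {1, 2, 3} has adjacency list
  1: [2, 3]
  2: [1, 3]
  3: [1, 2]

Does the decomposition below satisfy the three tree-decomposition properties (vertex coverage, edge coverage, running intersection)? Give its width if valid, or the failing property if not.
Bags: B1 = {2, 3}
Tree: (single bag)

No — vertex 1 appears in no bag.

A tree decomposition must satisfy three properties: every vertex lies in some bag; for every edge, both endpoints lie together in some bag; and for every vertex, the bags containing it form a connected subtree. Here vertex 1 appears in no bag, so the decomposition is invalid.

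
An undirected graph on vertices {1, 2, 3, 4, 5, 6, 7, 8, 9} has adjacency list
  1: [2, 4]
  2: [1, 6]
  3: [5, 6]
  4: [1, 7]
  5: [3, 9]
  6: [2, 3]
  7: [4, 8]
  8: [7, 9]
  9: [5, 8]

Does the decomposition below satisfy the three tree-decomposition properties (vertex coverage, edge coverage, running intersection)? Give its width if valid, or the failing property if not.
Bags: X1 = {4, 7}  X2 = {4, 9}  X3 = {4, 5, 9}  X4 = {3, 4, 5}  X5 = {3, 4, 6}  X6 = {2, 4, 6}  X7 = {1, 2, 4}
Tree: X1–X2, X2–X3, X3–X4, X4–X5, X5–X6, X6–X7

A tree decomposition must satisfy three properties: every vertex lies in some bag; for every edge, both endpoints lie together in some bag; and for every vertex, the bags containing it form a connected subtree. Here vertex 8 appears in no bag, so the decomposition is invalid.

No — vertex 8 appears in no bag.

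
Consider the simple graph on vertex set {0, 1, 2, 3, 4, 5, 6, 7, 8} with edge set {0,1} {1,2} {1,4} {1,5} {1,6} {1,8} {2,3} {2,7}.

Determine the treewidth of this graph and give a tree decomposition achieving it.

Treewidth 1.
One such decomposition:
Bags: B1 = {1, 4}  B2 = {1, 2}  B3 = {1, 5}  B4 = {1, 6}  B5 = {0, 1}  B6 = {2, 3}  B7 = {1, 8}  B8 = {2, 7}
Tree: B1–B2, B2–B3, B3–B4, B2–B5, B2–B6, B2–B7, B6–B8

Each bag holds 2 vertices, so the decomposition has width 1, which upper-bounds the treewidth. Since G has at least one edge (e.g. 1–4), it is not an edgeless graph, so tw(G) ≥ 1. Hence tw(G) = 1 exactly.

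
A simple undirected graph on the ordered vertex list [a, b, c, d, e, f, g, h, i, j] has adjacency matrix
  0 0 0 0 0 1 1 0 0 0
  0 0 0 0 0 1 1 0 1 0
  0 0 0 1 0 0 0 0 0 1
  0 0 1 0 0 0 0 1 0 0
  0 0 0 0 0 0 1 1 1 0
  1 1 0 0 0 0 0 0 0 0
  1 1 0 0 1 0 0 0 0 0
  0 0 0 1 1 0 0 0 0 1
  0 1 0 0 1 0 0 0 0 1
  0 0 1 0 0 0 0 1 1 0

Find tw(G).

2

A width-2 tree decomposition is:
Bags: B1 = {a, b, f}  B2 = {a, b, g}  B3 = {b, g, i}  B4 = {e, g, i}  B5 = {e, i, j}  B6 = {e, h, j}  B7 = {c, h, j}  B8 = {c, d, h}
Tree: B1–B2, B2–B3, B3–B4, B4–B5, B5–B6, B6–B7, B7–B8
The largest bag has 3 vertices, giving width 2; this decomposition certifies tw(G) ≤ 2. Since f–a–g–b–f is a cycle in G, G is not acyclic. Forests are exactly the graphs of treewidth ≤ 1, so tw(G) ≥ 2. Therefore the treewidth is 2.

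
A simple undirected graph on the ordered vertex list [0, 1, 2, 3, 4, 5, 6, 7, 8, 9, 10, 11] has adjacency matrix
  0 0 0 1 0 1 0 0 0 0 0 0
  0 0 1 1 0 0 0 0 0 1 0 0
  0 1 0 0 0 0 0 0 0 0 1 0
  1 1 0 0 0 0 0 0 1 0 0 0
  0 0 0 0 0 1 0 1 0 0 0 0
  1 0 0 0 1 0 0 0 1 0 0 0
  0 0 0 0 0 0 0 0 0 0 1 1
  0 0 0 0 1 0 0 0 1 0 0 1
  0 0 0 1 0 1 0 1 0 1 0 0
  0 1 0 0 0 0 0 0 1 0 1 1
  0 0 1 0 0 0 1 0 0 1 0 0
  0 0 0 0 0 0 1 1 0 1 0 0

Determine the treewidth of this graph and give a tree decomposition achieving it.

Treewidth 3.
Bags: B1 = {0, 4, 5, 7}  B2 = {0, 5, 7, 8}  B3 = {0, 3, 7, 8}  B4 = {3, 7, 8, 11}  B5 = {3, 8, 9, 11}  B6 = {1, 3, 9, 11}  B7 = {1, 6, 9, 11}  B8 = {1, 6, 9, 10}  B9 = {1, 2, 6, 10}
Tree: B1–B2, B2–B3, B3–B4, B4–B5, B5–B6, B6–B7, B7–B8, B8–B9

Every bag has size at most 4, so the width is 4 − 1 = 3 and tw(G) ≤ 3. For the lower bound: the 4 vertex sets {0,4,5}, {7}, {8}, {1,3,9,11} are disjoint, each induces a connected subgraph, and every pair is joined by at least one edge of G. Contracting each set to a single vertex therefore yields K_{4} as a minor, and since treewidth is minor-monotone, tw(G) ≥ tw(K_{4}) = 3. Combining the bounds, tw(G) = 3.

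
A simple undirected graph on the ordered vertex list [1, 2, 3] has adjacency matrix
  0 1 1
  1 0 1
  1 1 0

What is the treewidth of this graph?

2

A width-2 tree decomposition is:
Bags: B1 = {1, 2, 3}
Tree: (single bag)
With just one bag of size 3, the width is 3 − 1 = 2, so tw(G) ≤ 2. Conversely, {1, 2, 3} is a clique of size 3, and the vertices of any clique must share a bag in every tree decomposition; so some bag has ≥ 3 vertices and tw(G) ≥ 2. Hence tw(G) = 2 exactly.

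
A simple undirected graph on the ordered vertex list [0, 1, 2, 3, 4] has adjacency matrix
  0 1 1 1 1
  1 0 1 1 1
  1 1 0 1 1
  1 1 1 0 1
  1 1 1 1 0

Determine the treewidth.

4

A width-4 tree decomposition is:
Bags: B1 = {0, 1, 2, 3, 4}
Tree: (single bag)
A single bag containing all 5 vertices is trivially a valid decomposition of width 4. Conversely, {0, 1, 2, 3, 4} is a clique of size 5, and the vertices of any clique must share a bag in every tree decomposition; so some bag has ≥ 5 vertices and tw(G) ≥ 4. The upper and lower bounds meet at 4, so that is the treewidth.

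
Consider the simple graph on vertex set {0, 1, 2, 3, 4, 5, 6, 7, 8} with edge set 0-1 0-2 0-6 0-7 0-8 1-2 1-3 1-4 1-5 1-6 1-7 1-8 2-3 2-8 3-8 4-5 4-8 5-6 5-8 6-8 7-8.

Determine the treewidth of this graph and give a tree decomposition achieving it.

Each bag holds 4 vertices, so the decomposition has width 3, which upper-bounds the treewidth. On the other hand G contains the 4-clique {0, 1, 2, 8}. A clique must lie in a single bag of any decomposition, so no decomposition can have width below 3. Hence tw(G) = 3 exactly.

Treewidth 3.
One optimal decomposition is:
Bags: B1 = {0, 1, 7, 8}  B2 = {0, 1, 6, 8}  B3 = {0, 1, 2, 8}  B4 = {1, 5, 6, 8}  B5 = {1, 2, 3, 8}  B6 = {1, 4, 5, 8}
Tree: B1–B2, B1–B3, B2–B4, B3–B5, B4–B6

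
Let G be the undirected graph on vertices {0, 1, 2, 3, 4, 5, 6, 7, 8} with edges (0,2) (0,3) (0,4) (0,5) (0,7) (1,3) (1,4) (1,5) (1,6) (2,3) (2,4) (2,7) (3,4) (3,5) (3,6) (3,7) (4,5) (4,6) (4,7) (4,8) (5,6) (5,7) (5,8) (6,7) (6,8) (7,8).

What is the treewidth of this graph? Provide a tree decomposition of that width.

Treewidth 4.
Bags: B1 = {0, 3, 4, 5, 7}  B2 = {0, 2, 3, 4, 7}  B3 = {3, 4, 5, 6, 7}  B4 = {4, 5, 6, 7, 8}  B5 = {1, 3, 4, 5, 6}
Tree: B1–B2, B1–B3, B3–B4, B3–B5

The largest bag has 5 vertices, giving width 4; this decomposition certifies tw(G) ≤ 4. For the lower bound, the 5 vertices {4, 5, 6, 7, 8} are pairwise adjacent, and any tree decomposition puts a clique entirely inside one bag — forcing width ≥ 4. The upper and lower bounds meet at 4, so that is the treewidth.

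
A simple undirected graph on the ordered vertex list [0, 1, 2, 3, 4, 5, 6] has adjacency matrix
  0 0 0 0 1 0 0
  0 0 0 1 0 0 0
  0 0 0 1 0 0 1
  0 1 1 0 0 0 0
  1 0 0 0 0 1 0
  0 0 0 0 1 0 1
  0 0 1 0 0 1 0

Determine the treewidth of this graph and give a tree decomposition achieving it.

Treewidth 1.
One such decomposition:
Bags: B1 = {1, 3}  B2 = {2, 3}  B3 = {2, 6}  B4 = {5, 6}  B5 = {4, 5}  B6 = {0, 4}
Tree: B1–B2, B2–B3, B3–B4, B4–B5, B5–B6

Every bag has size at most 2, so the width is 2 − 1 = 1 and tw(G) ≤ 1. Any graph with an edge has treewidth ≥ 1, and G has the edge 1–3. Hence tw(G) = 1 exactly.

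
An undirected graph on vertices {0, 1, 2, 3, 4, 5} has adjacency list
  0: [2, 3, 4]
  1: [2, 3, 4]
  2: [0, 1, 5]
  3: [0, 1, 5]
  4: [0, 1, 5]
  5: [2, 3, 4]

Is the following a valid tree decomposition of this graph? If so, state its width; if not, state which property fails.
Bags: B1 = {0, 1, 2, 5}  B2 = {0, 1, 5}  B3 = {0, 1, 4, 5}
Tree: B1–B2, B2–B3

A tree decomposition must satisfy three properties: every vertex lies in some bag; for every edge, both endpoints lie together in some bag; and for every vertex, the bags containing it form a connected subtree. Here vertex 3 appears in no bag, so the decomposition is invalid.

No — vertex 3 appears in no bag.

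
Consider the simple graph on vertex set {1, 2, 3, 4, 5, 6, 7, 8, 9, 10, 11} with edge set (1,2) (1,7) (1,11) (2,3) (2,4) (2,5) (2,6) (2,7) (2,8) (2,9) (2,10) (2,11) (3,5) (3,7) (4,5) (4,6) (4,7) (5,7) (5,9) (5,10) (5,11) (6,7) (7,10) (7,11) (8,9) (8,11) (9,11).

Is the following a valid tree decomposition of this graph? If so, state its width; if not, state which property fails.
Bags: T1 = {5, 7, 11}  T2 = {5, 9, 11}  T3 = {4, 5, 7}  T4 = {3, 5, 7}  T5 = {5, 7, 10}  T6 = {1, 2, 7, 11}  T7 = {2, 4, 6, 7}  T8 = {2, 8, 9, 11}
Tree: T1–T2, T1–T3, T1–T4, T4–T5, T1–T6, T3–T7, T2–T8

No — edge (2,5) lies in no bag.

A tree decomposition must satisfy three properties: every vertex lies in some bag; for every edge, both endpoints lie together in some bag; and for every vertex, the bags containing it form a connected subtree. Here edge (2,5) lies in no bag, so the decomposition is invalid.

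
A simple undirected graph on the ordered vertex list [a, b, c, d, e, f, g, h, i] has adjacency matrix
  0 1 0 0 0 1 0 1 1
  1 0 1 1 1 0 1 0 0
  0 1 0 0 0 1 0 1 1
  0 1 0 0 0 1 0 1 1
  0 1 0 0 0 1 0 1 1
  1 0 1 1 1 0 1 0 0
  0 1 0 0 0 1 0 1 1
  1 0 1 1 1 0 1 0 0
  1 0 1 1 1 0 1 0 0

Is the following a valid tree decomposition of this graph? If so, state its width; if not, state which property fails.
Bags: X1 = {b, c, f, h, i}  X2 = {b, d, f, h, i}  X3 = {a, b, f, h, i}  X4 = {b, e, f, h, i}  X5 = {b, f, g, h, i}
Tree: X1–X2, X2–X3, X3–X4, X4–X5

Yes; width 4.

Vertex coverage: the bags together contain {a, b, c, d, e, f, g, h, i}, the full vertex set. Edge coverage: each edge of G has both endpoints in at least one bag. Running intersection: for every vertex, the bags containing it form a connected subtree. All three properties hold, so this is a valid tree decomposition of width max|bag| − 1 = 4, and hence tw(G) ≤ 4.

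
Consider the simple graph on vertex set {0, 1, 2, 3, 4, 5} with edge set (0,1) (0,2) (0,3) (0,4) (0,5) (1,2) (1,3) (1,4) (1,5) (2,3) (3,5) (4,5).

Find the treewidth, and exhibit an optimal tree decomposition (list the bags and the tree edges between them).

Treewidth 3.
Bags: B1 = {0, 1, 3, 5}  B2 = {0, 1, 4, 5}  B3 = {0, 1, 2, 3}
Tree: B1–B2, B1–B3

Each bag holds 4 vertices, so the decomposition has width 3, which upper-bounds the treewidth. On the other hand G contains the 4-clique {0, 1, 2, 3}. A clique must lie in a single bag of any decomposition, so no decomposition can have width below 3. The upper and lower bounds meet at 3, so that is the treewidth.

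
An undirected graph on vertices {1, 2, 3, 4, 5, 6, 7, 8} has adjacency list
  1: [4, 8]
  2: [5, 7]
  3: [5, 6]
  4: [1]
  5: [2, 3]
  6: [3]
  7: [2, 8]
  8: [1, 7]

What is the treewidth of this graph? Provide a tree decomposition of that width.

Treewidth 1.
One optimal decomposition is:
Bags: B1 = {1, 4}  B2 = {1, 8}  B3 = {7, 8}  B4 = {2, 7}  B5 = {2, 5}  B6 = {3, 5}  B7 = {3, 6}
Tree: B1–B2, B2–B3, B3–B4, B4–B5, B5–B6, B6–B7

Every bag has size at most 2, so the width is 2 − 1 = 1 and tw(G) ≤ 1. G has an edge, so its treewidth is at least 1. Hence tw(G) = 1 exactly.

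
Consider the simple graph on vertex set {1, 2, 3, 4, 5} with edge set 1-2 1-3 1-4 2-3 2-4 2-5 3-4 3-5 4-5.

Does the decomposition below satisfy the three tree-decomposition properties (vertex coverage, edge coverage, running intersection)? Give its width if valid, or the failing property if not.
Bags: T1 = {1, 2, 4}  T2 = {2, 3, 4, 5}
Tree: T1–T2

A tree decomposition must satisfy three properties: every vertex lies in some bag; for every edge, both endpoints lie together in some bag; and for every vertex, the bags containing it form a connected subtree. Here edge (3,1) lies in no bag, so the decomposition is invalid.

No — edge (3,1) lies in no bag.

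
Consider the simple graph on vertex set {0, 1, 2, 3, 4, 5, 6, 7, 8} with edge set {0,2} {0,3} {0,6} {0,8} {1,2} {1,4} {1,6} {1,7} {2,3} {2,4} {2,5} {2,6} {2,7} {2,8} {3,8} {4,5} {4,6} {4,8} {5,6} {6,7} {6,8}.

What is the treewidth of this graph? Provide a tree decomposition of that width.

Treewidth 3.
Bags: B1 = {0, 2, 6, 8}  B2 = {2, 4, 6, 8}  B3 = {1, 2, 4, 6}  B4 = {1, 2, 6, 7}  B5 = {2, 4, 5, 6}  B6 = {0, 2, 3, 8}
Tree: B1–B2, B2–B3, B3–B4, B2–B5, B1–B6

The largest bag has 4 vertices, giving width 3; this decomposition certifies tw(G) ≤ 3. On the other hand G contains the 4-clique {0, 2, 3, 8}. A clique must lie in a single bag of any decomposition, so no decomposition can have width below 3. Hence tw(G) = 3 exactly.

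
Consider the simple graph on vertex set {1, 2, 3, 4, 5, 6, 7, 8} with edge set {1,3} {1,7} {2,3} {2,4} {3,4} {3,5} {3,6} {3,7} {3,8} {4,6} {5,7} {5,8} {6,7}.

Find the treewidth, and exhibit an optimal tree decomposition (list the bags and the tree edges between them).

Every bag has size at most 3, so the width is 3 − 1 = 2 and tw(G) ≤ 2. For the lower bound, the 3 vertices {3, 5, 8} are pairwise adjacent, and any tree decomposition puts a clique entirely inside one bag — forcing width ≥ 2. Combining the bounds, tw(G) = 2.

Treewidth 2.
One such decomposition:
Bags: B1 = {3, 5, 7}  B2 = {1, 3, 7}  B3 = {3, 5, 8}  B4 = {3, 6, 7}  B5 = {3, 4, 6}  B6 = {2, 3, 4}
Tree: B1–B2, B1–B3, B1–B4, B4–B5, B5–B6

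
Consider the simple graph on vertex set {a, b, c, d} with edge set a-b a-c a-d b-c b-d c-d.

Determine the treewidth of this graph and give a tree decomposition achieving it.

A single bag containing all 4 vertices is trivially a valid decomposition of width 3. For the lower bound, the 4 vertices {a, b, c, d} are pairwise adjacent, and any tree decomposition puts a clique entirely inside one bag — forcing width ≥ 3. Hence tw(G) = 3 exactly.

Treewidth 3.
One such decomposition:
Bags: B1 = {a, b, c, d}
Tree: (single bag)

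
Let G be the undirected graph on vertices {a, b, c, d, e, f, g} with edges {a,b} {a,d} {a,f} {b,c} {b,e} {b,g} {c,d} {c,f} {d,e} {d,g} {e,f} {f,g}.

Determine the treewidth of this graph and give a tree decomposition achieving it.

Each bag holds 4 vertices, so the decomposition has width 3, which upper-bounds the treewidth. For the lower bound: the 4 vertex sets {c,d}, {f,g}, {b}, {e} are disjoint, each induces a connected subgraph, and every pair is joined by at least one edge of G. Contracting each set to a single vertex therefore yields K_{4} as a minor, and since treewidth is minor-monotone, tw(G) ≥ tw(K_{4}) = 3. The upper and lower bounds meet at 3, so that is the treewidth.

Treewidth 3.
One such decomposition:
Bags: B1 = {b, c, d, f}  B2 = {b, d, f, g}  B3 = {b, d, e, f}  B4 = {a, b, d, f}
Tree: B1–B2, B2–B3, B3–B4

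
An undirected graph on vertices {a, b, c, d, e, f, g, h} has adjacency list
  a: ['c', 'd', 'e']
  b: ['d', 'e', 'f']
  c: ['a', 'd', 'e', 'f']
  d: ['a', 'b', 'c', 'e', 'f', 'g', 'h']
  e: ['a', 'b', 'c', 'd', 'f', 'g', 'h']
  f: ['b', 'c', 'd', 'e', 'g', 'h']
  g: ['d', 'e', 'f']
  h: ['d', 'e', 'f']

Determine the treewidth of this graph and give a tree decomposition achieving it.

Treewidth 3.
One optimal decomposition is:
Bags: B1 = {d, e, f, g}  B2 = {c, d, e, f}  B3 = {b, d, e, f}  B4 = {d, e, f, h}  B5 = {a, c, d, e}
Tree: B1–B2, B1–B3, B1–B4, B2–B5

The largest bag has 4 vertices, giving width 3; this decomposition certifies tw(G) ≤ 3. On the other hand G contains the 4-clique {a, c, d, e}. A clique must lie in a single bag of any decomposition, so no decomposition can have width below 3. The upper and lower bounds meet at 3, so that is the treewidth.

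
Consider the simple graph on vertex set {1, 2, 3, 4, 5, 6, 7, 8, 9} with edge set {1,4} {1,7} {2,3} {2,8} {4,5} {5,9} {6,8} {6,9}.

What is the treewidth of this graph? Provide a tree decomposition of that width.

Each bag holds 2 vertices, so the decomposition has width 1, which upper-bounds the treewidth. Any graph with an edge has treewidth ≥ 1, and G has the edge 7–1. Hence tw(G) = 1 exactly.

Treewidth 1.
Bags: B1 = {1, 7}  B2 = {1, 4}  B3 = {4, 5}  B4 = {5, 9}  B5 = {6, 9}  B6 = {6, 8}  B7 = {2, 8}  B8 = {2, 3}
Tree: B1–B2, B2–B3, B3–B4, B4–B5, B5–B6, B6–B7, B7–B8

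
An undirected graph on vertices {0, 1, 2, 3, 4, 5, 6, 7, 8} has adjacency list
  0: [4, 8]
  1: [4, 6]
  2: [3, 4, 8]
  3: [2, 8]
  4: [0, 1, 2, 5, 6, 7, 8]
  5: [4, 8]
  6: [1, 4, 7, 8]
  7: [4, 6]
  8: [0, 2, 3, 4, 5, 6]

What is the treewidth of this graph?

2

A width-2 tree decomposition is:
Bags: B1 = {2, 4, 8}  B2 = {4, 6, 8}  B3 = {2, 3, 8}  B4 = {0, 4, 8}  B5 = {1, 4, 6}  B6 = {4, 5, 8}  B7 = {4, 6, 7}
Tree: B1–B2, B1–B3, B2–B4, B2–B5, B2–B6, B5–B7
Every bag has size at most 3, so the width is 3 − 1 = 2 and tw(G) ≤ 2. On the other hand G contains the 3-clique {2, 3, 8}. A clique must lie in a single bag of any decomposition, so no decomposition can have width below 2. The upper and lower bounds meet at 2, so that is the treewidth.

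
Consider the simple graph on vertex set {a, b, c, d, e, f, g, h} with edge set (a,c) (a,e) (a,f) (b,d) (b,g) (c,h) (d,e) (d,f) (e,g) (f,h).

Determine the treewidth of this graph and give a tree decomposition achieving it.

Treewidth 2.
One optimal decomposition is:
Bags: B1 = {b, e, g}  B2 = {b, d, e}  B3 = {a, d, e}  B4 = {a, d, f}  B5 = {a, c, f}  B6 = {c, f, h}
Tree: B1–B2, B2–B3, B3–B4, B4–B5, B5–B6

Each bag holds 3 vertices, so the decomposition has width 2, which upper-bounds the treewidth. For the lower bound, G contains the cycle g–b–d–e–g, so G is not a forest; only forests have treewidth ≤ 1, hence tw(G) ≥ 2. The upper and lower bounds meet at 2, so that is the treewidth.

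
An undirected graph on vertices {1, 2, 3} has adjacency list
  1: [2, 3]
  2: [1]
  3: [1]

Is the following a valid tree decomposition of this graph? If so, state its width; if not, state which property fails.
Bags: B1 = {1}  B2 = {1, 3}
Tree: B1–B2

A tree decomposition must satisfy three properties: every vertex lies in some bag; for every edge, both endpoints lie together in some bag; and for every vertex, the bags containing it form a connected subtree. Here vertex 2 appears in no bag, so the decomposition is invalid.

No — vertex 2 appears in no bag.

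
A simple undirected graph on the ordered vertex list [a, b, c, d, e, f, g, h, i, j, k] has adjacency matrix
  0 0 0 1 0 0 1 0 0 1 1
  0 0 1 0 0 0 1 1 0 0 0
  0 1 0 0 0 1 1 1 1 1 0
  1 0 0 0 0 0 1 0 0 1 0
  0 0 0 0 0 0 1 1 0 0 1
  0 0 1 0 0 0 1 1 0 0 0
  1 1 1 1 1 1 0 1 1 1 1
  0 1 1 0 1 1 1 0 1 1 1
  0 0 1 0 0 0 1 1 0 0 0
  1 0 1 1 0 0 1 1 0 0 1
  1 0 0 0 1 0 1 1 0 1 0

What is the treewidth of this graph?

A width-3 tree decomposition is:
Bags: B1 = {g, h, j, k}  B2 = {c, g, h, j}  B3 = {c, f, g, h}  B4 = {e, g, h, k}  B5 = {c, g, h, i}  B6 = {b, c, g, h}  B7 = {a, g, j, k}  B8 = {a, d, g, j}
Tree: B1–B2, B2–B3, B1–B4, B3–B5, B2–B6, B1–B7, B7–B8
The largest bag has 4 vertices, giving width 3; this decomposition certifies tw(G) ≤ 3. For the lower bound, the 4 vertices {a, d, g, j} are pairwise adjacent, and any tree decomposition puts a clique entirely inside one bag — forcing width ≥ 3. The upper and lower bounds meet at 3, so that is the treewidth.

3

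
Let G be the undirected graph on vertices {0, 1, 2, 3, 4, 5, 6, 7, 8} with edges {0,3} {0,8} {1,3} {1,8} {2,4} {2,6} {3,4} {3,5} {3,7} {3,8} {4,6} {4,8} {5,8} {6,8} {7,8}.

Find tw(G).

2

A width-2 tree decomposition is:
Bags: B1 = {3, 4, 8}  B2 = {3, 5, 8}  B3 = {1, 3, 8}  B4 = {0, 3, 8}  B5 = {4, 6, 8}  B6 = {3, 7, 8}  B7 = {2, 4, 6}
Tree: B1–B2, B2–B3, B1–B4, B1–B5, B1–B6, B5–B7
Every bag has size at most 3, so the width is 3 − 1 = 2 and tw(G) ≤ 2. On the other hand G contains the 3-clique {0, 3, 8}. A clique must lie in a single bag of any decomposition, so no decomposition can have width below 2. Therefore the treewidth is 2.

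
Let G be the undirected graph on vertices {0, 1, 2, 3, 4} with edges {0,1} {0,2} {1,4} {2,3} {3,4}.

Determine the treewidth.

2

A width-2 tree decomposition is:
Bags: B1 = {0, 1, 2}  B2 = {1, 2, 3}  B3 = {1, 3, 4}
Tree: B1–B2, B2–B3
The largest bag has 3 vertices, giving width 2; this decomposition certifies tw(G) ≤ 2. The edges 1–0–2–3–4–1 form a cycle, so G is not a tree and its treewidth is at least 2. Combining the bounds, tw(G) = 2.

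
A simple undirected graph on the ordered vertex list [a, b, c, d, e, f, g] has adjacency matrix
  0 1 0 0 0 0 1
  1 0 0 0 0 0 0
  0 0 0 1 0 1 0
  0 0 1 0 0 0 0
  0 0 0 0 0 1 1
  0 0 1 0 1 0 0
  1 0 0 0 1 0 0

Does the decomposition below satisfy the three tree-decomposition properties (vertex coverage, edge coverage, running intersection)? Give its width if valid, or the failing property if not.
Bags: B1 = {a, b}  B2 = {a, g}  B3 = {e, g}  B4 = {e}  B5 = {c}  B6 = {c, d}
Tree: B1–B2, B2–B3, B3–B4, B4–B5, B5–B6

No — vertex f appears in no bag.

A tree decomposition must satisfy three properties: every vertex lies in some bag; for every edge, both endpoints lie together in some bag; and for every vertex, the bags containing it form a connected subtree. Here vertex f appears in no bag, so the decomposition is invalid.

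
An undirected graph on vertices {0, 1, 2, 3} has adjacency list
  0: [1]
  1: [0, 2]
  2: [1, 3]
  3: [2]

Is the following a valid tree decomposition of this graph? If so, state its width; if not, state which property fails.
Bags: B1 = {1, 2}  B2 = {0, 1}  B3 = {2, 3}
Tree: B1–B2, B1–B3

Yes; width 1.

Checking the three conditions: (i) the bags cover all of {0, 1, 2, 3}; (ii) for each edge, some bag contains both endpoints; (iii) the bags containing any fixed vertex form a subtree. All hold, so the decomposition is valid with width 2 − 1 = 1.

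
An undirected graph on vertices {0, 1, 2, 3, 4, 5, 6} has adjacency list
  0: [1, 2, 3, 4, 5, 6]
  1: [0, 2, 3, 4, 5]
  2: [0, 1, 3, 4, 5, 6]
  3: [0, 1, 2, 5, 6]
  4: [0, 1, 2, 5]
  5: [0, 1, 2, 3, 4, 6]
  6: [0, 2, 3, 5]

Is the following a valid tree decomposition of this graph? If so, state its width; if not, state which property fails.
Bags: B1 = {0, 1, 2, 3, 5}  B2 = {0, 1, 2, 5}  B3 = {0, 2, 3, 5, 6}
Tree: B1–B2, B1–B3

A tree decomposition must satisfy three properties: every vertex lies in some bag; for every edge, both endpoints lie together in some bag; and for every vertex, the bags containing it form a connected subtree. Here vertex 4 appears in no bag, so the decomposition is invalid.

No — vertex 4 appears in no bag.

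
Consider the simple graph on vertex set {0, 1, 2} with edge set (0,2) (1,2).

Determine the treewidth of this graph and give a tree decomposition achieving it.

Treewidth 1.
One such decomposition:
Bags: B1 = {1, 2}  B2 = {0, 2}
Tree: B1–B2

Every bag has size at most 2, so the width is 2 − 1 = 1 and tw(G) ≤ 1. Since G has at least one edge (e.g. 1–2), it is not an edgeless graph, so tw(G) ≥ 1. Combining the bounds, tw(G) = 1.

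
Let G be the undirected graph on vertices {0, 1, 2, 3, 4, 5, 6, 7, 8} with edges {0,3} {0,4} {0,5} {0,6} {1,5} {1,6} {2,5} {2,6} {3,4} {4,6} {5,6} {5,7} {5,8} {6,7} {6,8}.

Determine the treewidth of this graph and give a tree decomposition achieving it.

Each bag holds 3 vertices, so the decomposition has width 2, which upper-bounds the treewidth. For the lower bound, the 3 vertices {0, 3, 4} are pairwise adjacent, and any tree decomposition puts a clique entirely inside one bag — forcing width ≥ 2. The upper and lower bounds meet at 2, so that is the treewidth.

Treewidth 2.
One such decomposition:
Bags: B1 = {5, 6, 7}  B2 = {0, 5, 6}  B3 = {0, 4, 6}  B4 = {0, 3, 4}  B5 = {1, 5, 6}  B6 = {5, 6, 8}  B7 = {2, 5, 6}
Tree: B1–B2, B2–B3, B3–B4, B1–B5, B2–B6, B2–B7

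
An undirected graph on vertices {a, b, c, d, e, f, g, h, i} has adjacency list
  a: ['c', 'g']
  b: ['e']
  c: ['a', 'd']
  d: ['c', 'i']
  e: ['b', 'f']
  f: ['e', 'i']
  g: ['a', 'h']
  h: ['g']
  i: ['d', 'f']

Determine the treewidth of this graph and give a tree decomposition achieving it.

Treewidth 1.
One optimal decomposition is:
Bags: B1 = {b, e}  B2 = {e, f}  B3 = {f, i}  B4 = {d, i}  B5 = {c, d}  B6 = {a, c}  B7 = {a, g}  B8 = {g, h}
Tree: B1–B2, B2–B3, B3–B4, B4–B5, B5–B6, B6–B7, B7–B8

Each bag holds 2 vertices, so the decomposition has width 1, which upper-bounds the treewidth. Since G has at least one edge (e.g. b–e), it is not an edgeless graph, so tw(G) ≥ 1. Hence tw(G) = 1 exactly.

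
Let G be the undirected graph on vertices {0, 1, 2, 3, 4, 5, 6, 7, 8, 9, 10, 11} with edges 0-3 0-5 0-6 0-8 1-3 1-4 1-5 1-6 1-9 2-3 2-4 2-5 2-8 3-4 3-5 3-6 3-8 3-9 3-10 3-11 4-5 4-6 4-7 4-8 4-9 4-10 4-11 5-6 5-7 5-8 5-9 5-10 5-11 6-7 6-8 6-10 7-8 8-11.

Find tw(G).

A width-4 tree decomposition is:
Bags: B1 = {3, 4, 5, 6, 8}  B2 = {3, 4, 5, 8, 11}  B3 = {2, 3, 4, 5, 8}  B4 = {1, 3, 4, 5, 6}  B5 = {0, 3, 5, 6, 8}  B6 = {4, 5, 6, 7, 8}  B7 = {3, 4, 5, 6, 10}  B8 = {1, 3, 4, 5, 9}
Tree: B1–B2, B2–B3, B1–B4, B1–B5, B1–B6, B1–B7, B4–B8
The largest bag has 5 vertices, giving width 4; this decomposition certifies tw(G) ≤ 4. For the lower bound, the 5 vertices {0, 3, 5, 6, 8} are pairwise adjacent, and any tree decomposition puts a clique entirely inside one bag — forcing width ≥ 4. The upper and lower bounds meet at 4, so that is the treewidth.

4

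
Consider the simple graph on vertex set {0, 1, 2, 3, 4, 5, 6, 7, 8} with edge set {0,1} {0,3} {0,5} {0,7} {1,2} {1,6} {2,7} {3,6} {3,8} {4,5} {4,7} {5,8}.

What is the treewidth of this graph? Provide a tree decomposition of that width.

Every bag has size at most 4, so the width is 4 − 1 = 3 and tw(G) ≤ 3. For the lower bound: the 4 vertex sets {2,4,7}, {5}, {0}, {1,3,6,8} are disjoint, each induces a connected subgraph, and every pair is joined by at least one edge of G. Contracting each set to a single vertex therefore yields K_{4} as a minor, and since treewidth is minor-monotone, tw(G) ≥ tw(K_{4}) = 3. Hence tw(G) = 3 exactly.

Treewidth 3.
One optimal decomposition is:
Bags: B1 = {2, 4, 5, 7}  B2 = {0, 2, 5, 7}  B3 = {0, 1, 2, 5}  B4 = {0, 1, 5, 8}  B5 = {0, 1, 3, 8}  B6 = {1, 3, 6, 8}
Tree: B1–B2, B2–B3, B3–B4, B4–B5, B5–B6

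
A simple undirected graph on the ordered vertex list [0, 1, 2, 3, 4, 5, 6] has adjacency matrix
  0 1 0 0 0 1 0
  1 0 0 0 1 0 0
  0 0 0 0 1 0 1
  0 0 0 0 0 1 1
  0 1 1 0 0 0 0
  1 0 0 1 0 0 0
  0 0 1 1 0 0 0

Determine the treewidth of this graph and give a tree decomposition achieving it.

Treewidth 2.
Bags: B1 = {3, 5, 6}  B2 = {0, 5, 6}  B3 = {0, 1, 6}  B4 = {1, 4, 6}  B5 = {2, 4, 6}
Tree: B1–B2, B2–B3, B3–B4, B4–B5

The largest bag has 3 vertices, giving width 2; this decomposition certifies tw(G) ≤ 2. For the lower bound, G contains the cycle 6–3–5–0–1–4–2–6, so G is not a forest; only forests have treewidth ≤ 1, hence tw(G) ≥ 2. Therefore the treewidth is 2.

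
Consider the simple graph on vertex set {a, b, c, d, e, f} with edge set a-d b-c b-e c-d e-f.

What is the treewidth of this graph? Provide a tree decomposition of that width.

Treewidth 1.
One optimal decomposition is:
Bags: B1 = {e, f}  B2 = {b, e}  B3 = {b, c}  B4 = {c, d}  B5 = {a, d}
Tree: B1–B2, B2–B3, B3–B4, B4–B5

Each bag holds 2 vertices, so the decomposition has width 1, which upper-bounds the treewidth. Since G has at least one edge (e.g. f–e), it is not an edgeless graph, so tw(G) ≥ 1. Combining the bounds, tw(G) = 1.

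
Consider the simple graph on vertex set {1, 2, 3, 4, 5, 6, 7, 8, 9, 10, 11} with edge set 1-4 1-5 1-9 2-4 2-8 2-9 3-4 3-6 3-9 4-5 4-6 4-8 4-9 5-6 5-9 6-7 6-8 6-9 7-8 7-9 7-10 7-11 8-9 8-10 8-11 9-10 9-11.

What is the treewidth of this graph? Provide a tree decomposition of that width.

Each bag holds 4 vertices, so the decomposition has width 3, which upper-bounds the treewidth. On the other hand G contains the 4-clique {7, 8, 9, 10}. A clique must lie in a single bag of any decomposition, so no decomposition can have width below 3. Therefore the treewidth is 3.

Treewidth 3.
One such decomposition:
Bags: B1 = {6, 7, 8, 9}  B2 = {4, 6, 8, 9}  B3 = {7, 8, 9, 10}  B4 = {3, 4, 6, 9}  B5 = {7, 8, 9, 11}  B6 = {4, 5, 6, 9}  B7 = {1, 4, 5, 9}  B8 = {2, 4, 8, 9}
Tree: B1–B2, B1–B3, B2–B4, B3–B5, B2–B6, B6–B7, B2–B8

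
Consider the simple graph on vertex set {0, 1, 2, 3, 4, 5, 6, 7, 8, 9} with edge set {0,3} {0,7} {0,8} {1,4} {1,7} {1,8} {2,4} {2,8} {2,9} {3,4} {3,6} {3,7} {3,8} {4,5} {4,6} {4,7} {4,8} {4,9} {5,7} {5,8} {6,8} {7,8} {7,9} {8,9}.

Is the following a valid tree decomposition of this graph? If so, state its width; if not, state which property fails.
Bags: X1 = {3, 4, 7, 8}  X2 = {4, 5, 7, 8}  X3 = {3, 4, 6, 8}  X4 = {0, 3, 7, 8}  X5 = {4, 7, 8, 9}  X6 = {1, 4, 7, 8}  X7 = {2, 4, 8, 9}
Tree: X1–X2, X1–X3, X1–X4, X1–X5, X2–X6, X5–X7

Checking the three conditions: (i) the bags cover all of {0, 1, 2, 3, 4, 5, 6, 7, 8, 9}; (ii) for each edge, some bag contains both endpoints; (iii) the bags containing any fixed vertex form a subtree. All hold, so the decomposition is valid with width 4 − 1 = 3.

Yes; width 3.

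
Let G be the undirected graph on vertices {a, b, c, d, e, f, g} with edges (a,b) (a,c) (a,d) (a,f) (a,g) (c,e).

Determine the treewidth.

1

A width-1 tree decomposition is:
Bags: B1 = {a, c}  B2 = {a, f}  B3 = {a, g}  B4 = {c, e}  B5 = {a, b}  B6 = {a, d}
Tree: B1–B2, B2–B3, B1–B4, B2–B5, B2–B6
Each bag holds 2 vertices, so the decomposition has width 1, which upper-bounds the treewidth. Since G has at least one edge (e.g. a–c), it is not an edgeless graph, so tw(G) ≥ 1. Therefore the treewidth is 1.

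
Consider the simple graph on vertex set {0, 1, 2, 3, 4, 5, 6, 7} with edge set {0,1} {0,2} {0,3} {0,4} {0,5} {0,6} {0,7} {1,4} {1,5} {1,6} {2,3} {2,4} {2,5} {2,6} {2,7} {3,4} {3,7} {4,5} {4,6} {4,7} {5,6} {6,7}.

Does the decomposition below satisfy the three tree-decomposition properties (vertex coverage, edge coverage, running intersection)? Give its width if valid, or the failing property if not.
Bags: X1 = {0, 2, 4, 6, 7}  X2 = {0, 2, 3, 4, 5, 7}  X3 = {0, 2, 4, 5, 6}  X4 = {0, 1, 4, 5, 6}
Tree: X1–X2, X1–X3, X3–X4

A tree decomposition must satisfy three properties: every vertex lies in some bag; for every edge, both endpoints lie together in some bag; and for every vertex, the bags containing it form a connected subtree. Here bags containing vertex 5 are not connected in the tree, so the decomposition is invalid.

No — bags containing vertex 5 are not connected in the tree.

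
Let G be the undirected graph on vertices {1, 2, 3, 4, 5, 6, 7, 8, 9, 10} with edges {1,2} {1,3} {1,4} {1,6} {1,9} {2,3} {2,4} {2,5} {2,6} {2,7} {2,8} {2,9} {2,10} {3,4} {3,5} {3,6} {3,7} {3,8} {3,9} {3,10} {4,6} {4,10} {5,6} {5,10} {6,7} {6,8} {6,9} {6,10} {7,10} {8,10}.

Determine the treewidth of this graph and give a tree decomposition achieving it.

Treewidth 4.
One optimal decomposition is:
Bags: B1 = {1, 2, 3, 6, 9}  B2 = {1, 2, 3, 4, 6}  B3 = {2, 3, 4, 6, 10}  B4 = {2, 3, 6, 7, 10}  B5 = {2, 3, 6, 8, 10}  B6 = {2, 3, 5, 6, 10}
Tree: B1–B2, B2–B3, B3–B4, B4–B5, B3–B6

Each bag holds 5 vertices, so the decomposition has width 4, which upper-bounds the treewidth. Conversely, {1, 2, 3, 6, 9} is a clique of size 5, and the vertices of any clique must share a bag in every tree decomposition; so some bag has ≥ 5 vertices and tw(G) ≥ 4. Therefore the treewidth is 4.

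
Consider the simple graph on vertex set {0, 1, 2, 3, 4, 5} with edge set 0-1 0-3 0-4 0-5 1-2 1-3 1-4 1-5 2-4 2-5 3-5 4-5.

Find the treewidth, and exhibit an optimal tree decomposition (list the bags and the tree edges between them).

Each bag holds 4 vertices, so the decomposition has width 3, which upper-bounds the treewidth. For the lower bound, the 4 vertices {0, 1, 3, 5} are pairwise adjacent, and any tree decomposition puts a clique entirely inside one bag — forcing width ≥ 3. Hence tw(G) = 3 exactly.

Treewidth 3.
One such decomposition:
Bags: B1 = {0, 1, 4, 5}  B2 = {1, 2, 4, 5}  B3 = {0, 1, 3, 5}
Tree: B1–B2, B1–B3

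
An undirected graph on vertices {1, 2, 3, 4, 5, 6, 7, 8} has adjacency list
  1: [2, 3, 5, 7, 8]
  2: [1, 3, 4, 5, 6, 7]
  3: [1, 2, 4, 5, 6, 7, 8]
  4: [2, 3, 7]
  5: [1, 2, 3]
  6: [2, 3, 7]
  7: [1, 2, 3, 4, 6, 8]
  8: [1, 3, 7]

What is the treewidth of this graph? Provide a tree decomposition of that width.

The largest bag has 4 vertices, giving width 3; this decomposition certifies tw(G) ≤ 3. For the lower bound, the 4 vertices {1, 3, 7, 8} are pairwise adjacent, and any tree decomposition puts a clique entirely inside one bag — forcing width ≥ 3. Combining the bounds, tw(G) = 3.

Treewidth 3.
Bags: B1 = {2, 3, 4, 7}  B2 = {1, 2, 3, 7}  B3 = {1, 2, 3, 5}  B4 = {2, 3, 6, 7}  B5 = {1, 3, 7, 8}
Tree: B1–B2, B2–B3, B2–B4, B2–B5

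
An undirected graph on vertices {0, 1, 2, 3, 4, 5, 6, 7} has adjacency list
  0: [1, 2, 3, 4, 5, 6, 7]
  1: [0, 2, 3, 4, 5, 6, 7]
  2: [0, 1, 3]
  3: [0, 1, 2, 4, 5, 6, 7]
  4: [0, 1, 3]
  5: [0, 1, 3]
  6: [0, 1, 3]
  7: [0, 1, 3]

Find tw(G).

3

A width-3 tree decomposition is:
Bags: B1 = {0, 1, 3, 7}  B2 = {0, 1, 3, 6}  B3 = {0, 1, 2, 3}  B4 = {0, 1, 3, 4}  B5 = {0, 1, 3, 5}
Tree: B1–B2, B1–B3, B1–B4, B4–B5
Every bag has size at most 4, so the width is 4 − 1 = 3 and tw(G) ≤ 3. For the lower bound, the 4 vertices {0, 1, 2, 3} are pairwise adjacent, and any tree decomposition puts a clique entirely inside one bag — forcing width ≥ 3. Therefore the treewidth is 3.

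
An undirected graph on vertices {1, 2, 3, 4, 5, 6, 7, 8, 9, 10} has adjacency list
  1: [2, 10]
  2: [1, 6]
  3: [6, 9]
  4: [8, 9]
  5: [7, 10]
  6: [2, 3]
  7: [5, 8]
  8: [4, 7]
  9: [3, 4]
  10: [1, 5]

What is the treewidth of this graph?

A width-2 tree decomposition is:
Bags: B1 = {1, 2, 6}  B2 = {1, 6, 10}  B3 = {5, 6, 10}  B4 = {5, 6, 7}  B5 = {6, 7, 8}  B6 = {4, 6, 8}  B7 = {4, 6, 9}  B8 = {3, 6, 9}
Tree: B1–B2, B2–B3, B3–B4, B4–B5, B5–B6, B6–B7, B7–B8
Each bag holds 3 vertices, so the decomposition has width 2, which upper-bounds the treewidth. Since 6–2–1–10–5–7–8–4–9–3–6 is a cycle in G, G is not acyclic. Forests are exactly the graphs of treewidth ≤ 1, so tw(G) ≥ 2. Combining the bounds, tw(G) = 2.

2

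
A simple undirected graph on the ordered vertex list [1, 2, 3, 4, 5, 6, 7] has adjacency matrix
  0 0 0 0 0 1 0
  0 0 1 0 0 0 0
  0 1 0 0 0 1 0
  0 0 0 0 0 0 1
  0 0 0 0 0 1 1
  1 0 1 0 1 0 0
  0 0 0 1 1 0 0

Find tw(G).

A width-1 tree decomposition is:
Bags: B1 = {5, 6}  B2 = {3, 6}  B3 = {1, 6}  B4 = {2, 3}  B5 = {5, 7}  B6 = {4, 7}
Tree: B1–B2, B1–B3, B2–B4, B1–B5, B5–B6
The largest bag has 2 vertices, giving width 1; this decomposition certifies tw(G) ≤ 1. Any graph with an edge has treewidth ≥ 1, and G has the edge 5–6. Therefore the treewidth is 1.

1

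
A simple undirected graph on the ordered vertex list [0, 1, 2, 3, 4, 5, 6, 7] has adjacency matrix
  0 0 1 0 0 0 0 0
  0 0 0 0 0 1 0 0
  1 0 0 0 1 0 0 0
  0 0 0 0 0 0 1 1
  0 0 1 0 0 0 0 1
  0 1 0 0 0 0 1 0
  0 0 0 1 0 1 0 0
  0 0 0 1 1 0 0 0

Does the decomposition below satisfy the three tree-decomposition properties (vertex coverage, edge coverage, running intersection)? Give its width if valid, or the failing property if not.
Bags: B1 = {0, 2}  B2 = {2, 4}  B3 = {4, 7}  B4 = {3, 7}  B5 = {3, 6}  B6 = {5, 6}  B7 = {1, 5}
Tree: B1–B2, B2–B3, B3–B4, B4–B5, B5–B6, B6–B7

Checking the three conditions: (i) the bags cover all of {0, 1, 2, 3, 4, 5, 6, 7}; (ii) for each edge, some bag contains both endpoints; (iii) the bags containing any fixed vertex form a subtree. All hold, so the decomposition is valid with width 2 − 1 = 1.

Yes; width 1.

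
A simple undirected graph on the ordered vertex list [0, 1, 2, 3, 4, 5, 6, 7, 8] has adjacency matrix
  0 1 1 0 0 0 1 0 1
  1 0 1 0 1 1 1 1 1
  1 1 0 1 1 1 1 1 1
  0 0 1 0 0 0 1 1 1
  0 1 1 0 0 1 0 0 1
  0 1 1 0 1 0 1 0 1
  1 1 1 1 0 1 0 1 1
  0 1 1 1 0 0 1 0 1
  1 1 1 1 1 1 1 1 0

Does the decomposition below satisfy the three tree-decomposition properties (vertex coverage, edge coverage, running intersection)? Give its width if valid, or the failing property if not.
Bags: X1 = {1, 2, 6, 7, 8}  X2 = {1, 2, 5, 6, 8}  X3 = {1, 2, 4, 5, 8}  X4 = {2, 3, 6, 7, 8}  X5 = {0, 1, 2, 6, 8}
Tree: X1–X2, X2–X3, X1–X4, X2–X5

Yes; width 4.

Vertex coverage: the bags together contain {0, 1, 2, 3, 4, 5, 6, 7, 8}, the full vertex set. Edge coverage: each edge of G has both endpoints in at least one bag. Running intersection: for every vertex, the bags containing it form a connected subtree. All three properties hold, so this is a valid tree decomposition of width max|bag| − 1 = 4, and hence tw(G) ≤ 4.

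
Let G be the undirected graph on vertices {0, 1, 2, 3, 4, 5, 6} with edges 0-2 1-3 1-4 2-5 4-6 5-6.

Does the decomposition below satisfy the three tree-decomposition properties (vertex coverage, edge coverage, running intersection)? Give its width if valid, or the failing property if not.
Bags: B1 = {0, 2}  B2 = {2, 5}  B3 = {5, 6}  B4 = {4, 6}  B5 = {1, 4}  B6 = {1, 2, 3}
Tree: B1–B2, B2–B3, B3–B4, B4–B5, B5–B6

No — bags containing vertex 2 are not connected in the tree.

A tree decomposition must satisfy three properties: every vertex lies in some bag; for every edge, both endpoints lie together in some bag; and for every vertex, the bags containing it form a connected subtree. Here bags containing vertex 2 are not connected in the tree, so the decomposition is invalid.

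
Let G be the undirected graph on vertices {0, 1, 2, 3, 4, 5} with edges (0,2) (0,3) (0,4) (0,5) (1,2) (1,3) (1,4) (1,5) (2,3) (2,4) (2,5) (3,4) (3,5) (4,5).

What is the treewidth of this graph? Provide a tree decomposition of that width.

Each bag holds 5 vertices, so the decomposition has width 4, which upper-bounds the treewidth. On the other hand G contains the 5-clique {0, 2, 3, 4, 5}. A clique must lie in a single bag of any decomposition, so no decomposition can have width below 4. The upper and lower bounds meet at 4, so that is the treewidth.

Treewidth 4.
One such decomposition:
Bags: B1 = {1, 2, 3, 4, 5}  B2 = {0, 2, 3, 4, 5}
Tree: B1–B2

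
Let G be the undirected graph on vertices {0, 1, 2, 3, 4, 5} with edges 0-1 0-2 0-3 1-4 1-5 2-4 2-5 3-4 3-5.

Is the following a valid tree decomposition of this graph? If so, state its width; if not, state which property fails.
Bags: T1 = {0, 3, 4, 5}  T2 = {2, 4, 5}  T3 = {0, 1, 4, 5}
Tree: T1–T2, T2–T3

No — edge (0,2) lies in no bag.

A tree decomposition must satisfy three properties: every vertex lies in some bag; for every edge, both endpoints lie together in some bag; and for every vertex, the bags containing it form a connected subtree. Here edge (0,2) lies in no bag, so the decomposition is invalid.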